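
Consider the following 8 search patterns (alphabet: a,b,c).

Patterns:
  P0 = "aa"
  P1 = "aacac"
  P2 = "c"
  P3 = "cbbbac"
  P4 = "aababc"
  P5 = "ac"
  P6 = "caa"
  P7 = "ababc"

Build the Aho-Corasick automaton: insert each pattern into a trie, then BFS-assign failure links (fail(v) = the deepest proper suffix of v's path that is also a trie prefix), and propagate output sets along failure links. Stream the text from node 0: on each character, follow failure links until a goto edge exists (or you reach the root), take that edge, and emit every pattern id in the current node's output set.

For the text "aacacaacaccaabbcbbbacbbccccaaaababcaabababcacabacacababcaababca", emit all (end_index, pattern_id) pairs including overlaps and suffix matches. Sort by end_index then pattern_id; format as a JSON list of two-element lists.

Construct AC machine:
Trie (insert patterns):
  0='ε' goto a→1 c→6
  1='a' goto a→2 b→19 c→16
  2='aa' goto b→12 c→3  ←P0
  3='aac' goto a→4
  4='aaca' goto c→5
  5='aacac' goto ·  ←P1
  6='c' goto a→17 b→7  ←P2
  7='cb' goto b→8
  8='cbb' goto b→9
  9='cbbb' goto a→10
  10='cbbba' goto c→11
  11='cbbbac' goto ·  ←P3
  12='aab' goto a→13
  13='aaba' goto b→14
  14='aabab' goto c→15
  15='aababc' goto ·  ←P4
  16='ac' goto ·  ←P5
  17='ca' goto a→18
  18='caa' goto ·  ←P6
  19='ab' goto a→20
  20='aba' goto b→21
  21='abab' goto c→22
  22='ababc' goto ·  ←P7

Failure links (BFS by depth):
  fail(1) 'a': from fail(0)=0 chase 'a': 0 ⇒ 0;  out=∅∪out(0)=∅
  fail(6) 'c': from fail(0)=0 chase 'c': 0 ⇒ 0;  out={2}∪out(0)={2}
  fail(2) 'aa': from fail(1)=0 chase 'a': 0 ⇒ 1;  out={0}∪out(1)={0}
  fail(7) 'cb': from fail(6)=0 chase 'b': 0 ⇒ 0;  out=∅∪out(0)=∅
  fail(16) 'ac': from fail(1)=0 chase 'c': 0 ⇒ 6;  out={5}∪out(6)={2,5}
  fail(17) 'ca': from fail(6)=0 chase 'a': 0 ⇒ 1;  out=∅∪out(1)=∅
  fail(19) 'ab': from fail(1)=0 chase 'b': 0 ⇒ 0;  out=∅∪out(0)=∅
  fail(3) 'aac': from fail(2)=1 chase 'c': 1 ⇒ 16;  out=∅∪out(16)={2,5}
  fail(8) 'cbb': from fail(7)=0 chase 'b': 0 ⇒ 0;  out=∅∪out(0)=∅
  fail(12) 'aab': from fail(2)=1 chase 'b': 1 ⇒ 19;  out=∅∪out(19)=∅
  fail(18) 'caa': from fail(17)=1 chase 'a': 1 ⇒ 2;  out={6}∪out(2)={0,6}
  fail(20) 'aba': from fail(19)=0 chase 'a': 0 ⇒ 1;  out=∅∪out(1)=∅
  fail(4) 'aaca': from fail(3)=16 chase 'a': 16→6 ⇒ 17;  out=∅∪out(17)=∅
  fail(9) 'cbbb': from fail(8)=0 chase 'b': 0 ⇒ 0;  out=∅∪out(0)=∅
  fail(13) 'aaba': from fail(12)=19 chase 'a': 19 ⇒ 20;  out=∅∪out(20)=∅
  fail(21) 'abab': from fail(20)=1 chase 'b': 1 ⇒ 19;  out=∅∪out(19)=∅
  fail(5) 'aacac': from fail(4)=17 chase 'c': 17→1 ⇒ 16;  out={1}∪out(16)={1,2,5}
  fail(10) 'cbbba': from fail(9)=0 chase 'a': 0 ⇒ 1;  out=∅∪out(1)=∅
  fail(14) 'aabab': from fail(13)=20 chase 'b': 20 ⇒ 21;  out=∅∪out(21)=∅
  fail(22) 'ababc': from fail(21)=19 chase 'c': 19→0 ⇒ 6;  out={7}∪out(6)={2,7}
  fail(11) 'cbbbac': from fail(10)=1 chase 'c': 1 ⇒ 16;  out={3}∪out(16)={2,3,5}
  fail(15) 'aababc': from fail(14)=21 chase 'c': 21 ⇒ 22;  out={4}∪out(22)={2,4,7}

Run:
i=0 'a': node 0→1
i=1 'a': node 1→2  ** P0@[0:1]
i=2 'c': node 2→3  ** P2@[2:2],P5@[1:2]
i=3 'a': node 3→4
i=4 'c': node 4→5  ** P1@[0:4],P2@[4:4],P5@[3:4]
i=5 'a': node 5→17 (via fail)
i=6 'a': node 17→18  ** P0@[5:6],P6@[4:6]
i=7 'c': node 18→3 (via fail)  ** P2@[7:7],P5@[6:7]
i=8 'a': node 3→4
i=9 'c': node 4→5  ** P1@[5:9],P2@[9:9],P5@[8:9]
i=10 'c': node 5→6 (via fail)  ** P2@[10:10]
i=11 'a': node 6→17
i=12 'a': node 17→18  ** P0@[11:12],P6@[10:12]
i=13 'b': node 18→12 (via fail)
i=14 'b': node 12→0 (via fail)
i=15 'c': node 0→6  ** P2@[15:15]
i=16 'b': node 6→7
i=17 'b': node 7→8
i=18 'b': node 8→9
i=19 'a': node 9→10
i=20 'c': node 10→11  ** P2@[20:20],P3@[15:20],P5@[19:20]
i=21 'b': node 11→7 (via fail)
i=22 'b': node 7→8
i=23 'c': node 8→6 (via fail)  ** P2@[23:23]
i=24 'c': node 6→6 (via fail)  ** P2@[24:24]
i=25 'c': node 6→6 (via fail)  ** P2@[25:25]
i=26 'c': node 6→6 (via fail)  ** P2@[26:26]
i=27 'a': node 6→17
i=28 'a': node 17→18  ** P0@[27:28],P6@[26:28]
i=29 'a': node 18→2 (via fail)  ** P0@[28:29]
i=30 'a': node 2→2 (via fail)  ** P0@[29:30]
i=31 'b': node 2→12
i=32 'a': node 12→13
i=33 'b': node 13→14
i=34 'c': node 14→15  ** P2@[34:34],P4@[29:34],P7@[30:34]
i=35 'a': node 15→17 (via fail)
i=36 'a': node 17→18  ** P0@[35:36],P6@[34:36]
i=37 'b': node 18→12 (via fail)
i=38 'a': node 12→13
i=39 'b': node 13→14
i=40 'a': node 14→20 (via fail)
i=41 'b': node 20→21
i=42 'c': node 21→22  ** P2@[42:42],P7@[38:42]
i=43 'a': node 22→17 (via fail)
i=44 'c': node 17→16 (via fail)  ** P2@[44:44],P5@[43:44]
i=45 'a': node 16→17 (via fail)
i=46 'b': node 17→19 (via fail)
i=47 'a': node 19→20
i=48 'c': node 20→16 (via fail)  ** P2@[48:48],P5@[47:48]
i=49 'a': node 16→17 (via fail)
i=50 'c': node 17→16 (via fail)  ** P2@[50:50],P5@[49:50]
i=51 'a': node 16→17 (via fail)
i=52 'b': node 17→19 (via fail)
i=53 'a': node 19→20
i=54 'b': node 20→21
i=55 'c': node 21→22  ** P2@[55:55],P7@[51:55]
i=56 'a': node 22→17 (via fail)
i=57 'a': node 17→18  ** P0@[56:57],P6@[55:57]
i=58 'b': node 18→12 (via fail)
i=59 'a': node 12→13
i=60 'b': node 13→14
i=61 'c': node 14→15  ** P2@[61:61],P4@[56:61],P7@[57:61]
i=62 'a': node 15→17 (via fail)

Result: [[1,0],[2,2],[2,5],[4,1],[4,2],[4,5],[6,0],[6,6],[7,2],[7,5],[9,1],[9,2],[9,5],[10,2],[12,0],[12,6],[15,2],[20,2],[20,3],[20,5],[23,2],[24,2],[25,2],[26,2],[28,0],[28,6],[29,0],[30,0],[34,2],[34,4],[34,7],[36,0],[36,6],[42,2],[42,7],[44,2],[44,5],[48,2],[48,5],[50,2],[50,5],[55,2],[55,7],[57,0],[57,6],[61,2],[61,4],[61,7]]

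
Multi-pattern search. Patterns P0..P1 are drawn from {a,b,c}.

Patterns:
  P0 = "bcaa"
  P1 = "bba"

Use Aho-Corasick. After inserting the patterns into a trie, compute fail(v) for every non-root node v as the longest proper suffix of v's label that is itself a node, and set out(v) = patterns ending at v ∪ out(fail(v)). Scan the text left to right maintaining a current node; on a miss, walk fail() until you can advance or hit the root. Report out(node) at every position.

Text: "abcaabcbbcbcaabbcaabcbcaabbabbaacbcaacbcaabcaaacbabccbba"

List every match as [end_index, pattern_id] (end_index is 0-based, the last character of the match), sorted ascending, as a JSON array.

Build automaton:
Trie (insert patterns):
  n0 'ε': b→1
  n1 'b': b→5 c→2
  n2 'bc': a→3
  n3 'bca': a→4
  n4 'bcaa': ·  ←P0
  n5 'bb': a→6
  n6 'bba': ·  ←P1

Failure links (BFS by depth):
  fail(1) 'b': from fail(0)=0 chase 'b': 0 ⇒ 0;  out=∅∪out(0)=∅
  fail(2) 'bc': from fail(1)=0 chase 'c': 0 ⇒ 0;  out=∅∪out(0)=∅
  fail(5) 'bb': from fail(1)=0 chase 'b': 0 ⇒ 1;  out=∅∪out(1)=∅
  fail(3) 'bca': from fail(2)=0 chase 'a': 0 ⇒ 0;  out=∅∪out(0)=∅
  fail(6) 'bba': from fail(5)=1 chase 'a': 1→0 ⇒ 0;  out={1}∪out(0)={1}
  fail(4) 'bcaa': from fail(3)=0 chase 'a': 0 ⇒ 0;  out={0}∪out(0)={0}

Text stream:
i=0 'a': node 0→0
i=1 'b': node 0→1
i=2 'c': node 1→2
i=3 'a': node 2→3
i=4 'a': node 3→4  → match P0@[1:4]
i=5 'b': node 4→1 (via fail)
i=6 'c': node 1→2
i=7 'b': node 2→1 (via fail)
i=8 'b': node 1→5
i=9 'c': node 5→2 (via fail)
i=10 'b': node 2→1 (via fail)
i=11 'c': node 1→2
i=12 'a': node 2→3
i=13 'a': node 3→4  → match P0@[10:13]
i=14 'b': node 4→1 (via fail)
i=15 'b': node 1→5
i=16 'c': node 5→2 (via fail)
i=17 'a': node 2→3
i=18 'a': node 3→4  → match P0@[15:18]
i=19 'b': node 4→1 (via fail)
i=20 'c': node 1→2
i=21 'b': node 2→1 (via fail)
i=22 'c': node 1→2
i=23 'a': node 2→3
i=24 'a': node 3→4  → match P0@[21:24]
i=25 'b': node 4→1 (via fail)
i=26 'b': node 1→5
i=27 'a': node 5→6  → match P1@[25:27]
i=28 'b': node 6→1 (via fail)
i=29 'b': node 1→5
i=30 'a': node 5→6  → match P1@[28:30]
i=31 'a': node 6→0 (via fail)
i=32 'c': node 0→0
i=33 'b': node 0→1
i=34 'c': node 1→2
i=35 'a': node 2→3
i=36 'a': node 3→4  → match P0@[33:36]
i=37 'c': node 4→0 (via fail)
i=38 'b': node 0→1
i=39 'c': node 1→2
i=40 'a': node 2→3
i=41 'a': node 3→4  → match P0@[38:41]
i=42 'b': node 4→1 (via fail)
i=43 'c': node 1→2
i=44 'a': node 2→3
i=45 'a': node 3→4  → match P0@[42:45]
i=46 'a': node 4→0 (via fail)
i=47 'c': node 0→0
i=48 'b': node 0→1
i=49 'a': node 1→0 (via fail)
i=50 'b': node 0→1
i=51 'c': node 1→2
i=52 'c': node 2→0 (via fail)
i=53 'b': node 0→1
i=54 'b': node 1→5
i=55 'a': node 5→6  → match P1@[53:55]

All matches (sorted): [[4,0],[13,0],[18,0],[24,0],[27,1],[30,1],[36,0],[41,0],[45,0],[55,1]]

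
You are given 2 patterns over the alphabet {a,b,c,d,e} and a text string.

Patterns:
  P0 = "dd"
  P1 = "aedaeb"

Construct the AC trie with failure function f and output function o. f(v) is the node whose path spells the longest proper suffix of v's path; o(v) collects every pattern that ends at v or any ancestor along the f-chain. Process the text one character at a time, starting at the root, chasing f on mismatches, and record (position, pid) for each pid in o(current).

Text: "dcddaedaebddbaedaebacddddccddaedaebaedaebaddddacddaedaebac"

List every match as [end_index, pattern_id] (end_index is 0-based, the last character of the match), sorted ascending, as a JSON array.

Build:
Trie nodes:
  n0 'ε': a→3 d→1
  n1 'd': d→2
  n2 'dd': ·  [P0 ends]
  n3 'a': e→4
  n4 'ae': d→5
  n5 'aed': a→6
  n6 'aeda': e→7
  n7 'aedae': b→8
  n8 'aedaeb': ·  [P1 ends]

BFS fail/out derivation:
  n1('d'): parent n0 fail=0; on 'd' 0 → fail=0;  out ∅∪∅=∅
  n3('a'): parent n0 fail=0; on 'a' 0 → fail=0;  out ∅∪∅=∅
  n2('dd'): parent n1 fail=0; on 'd' 0 → fail=1;  out {0}∪∅={0}
  n4('ae'): parent n3 fail=0; on 'e' 0 → fail=0;  out ∅∪∅=∅
  n5('aed'): parent n4 fail=0; on 'd' 0 → fail=1;  out ∅∪∅=∅
  n6('aeda'): parent n5 fail=1; on 'a' 1→0 → fail=3;  out ∅∪∅=∅
  n7('aedae'): parent n6 fail=3; on 'e' 3 → fail=4;  out ∅∪∅=∅
  n8('aedaeb'): parent n7 fail=4; on 'b' 4→0 → fail=0;  out {1}∪∅={1}

Run:
pos 0 'd': at 1
pos 1 'c': at 0 (via fail)
pos 2 'd': at 1
pos 3 'd': at 2  → match P0@[2:3]
pos 4 'a': at 3 (via fail)
pos 5 'e': at 4
pos 6 'd': at 5
pos 7 'a': at 6
pos 8 'e': at 7
pos 9 'b': at 8  → match P1@[4:9]
pos 10 'd': at 1 (via fail)
pos 11 'd': at 2  → match P0@[10:11]
pos 12 'b': at 0 (via fail)
pos 13 'a': at 3
pos 14 'e': at 4
pos 15 'd': at 5
pos 16 'a': at 6
pos 17 'e': at 7
pos 18 'b': at 8  → match P1@[13:18]
pos 19 'a': at 3 (via fail)
pos 20 'c': at 0 (via fail)
pos 21 'd': at 1
pos 22 'd': at 2  → match P0@[21:22]
pos 23 'd': at 2 (via fail)  → match P0@[22:23]
pos 24 'd': at 2 (via fail)  → match P0@[23:24]
pos 25 'c': at 0 (via fail)
pos 26 'c': at 0
pos 27 'd': at 1
pos 28 'd': at 2  → match P0@[27:28]
pos 29 'a': at 3 (via fail)
pos 30 'e': at 4
pos 31 'd': at 5
pos 32 'a': at 6
pos 33 'e': at 7
pos 34 'b': at 8  → match P1@[29:34]
pos 35 'a': at 3 (via fail)
pos 36 'e': at 4
pos 37 'd': at 5
pos 38 'a': at 6
pos 39 'e': at 7
pos 40 'b': at 8  → match P1@[35:40]
pos 41 'a': at 3 (via fail)
pos 42 'd': at 1 (via fail)
pos 43 'd': at 2  → match P0@[42:43]
pos 44 'd': at 2 (via fail)  → match P0@[43:44]
pos 45 'd': at 2 (via fail)  → match P0@[44:45]
pos 46 'a': at 3 (via fail)
pos 47 'c': at 0 (via fail)
pos 48 'd': at 1
pos 49 'd': at 2  → match P0@[48:49]
pos 50 'a': at 3 (via fail)
pos 51 'e': at 4
pos 52 'd': at 5
pos 53 'a': at 6
pos 54 'e': at 7
pos 55 'b': at 8  → match P1@[50:55]
pos 56 'a': at 3 (via fail)
pos 57 'c': at 0 (via fail)

All matches (sorted): [[3,0],[9,1],[11,0],[18,1],[22,0],[23,0],[24,0],[28,0],[34,1],[40,1],[43,0],[44,0],[45,0],[49,0],[55,1]]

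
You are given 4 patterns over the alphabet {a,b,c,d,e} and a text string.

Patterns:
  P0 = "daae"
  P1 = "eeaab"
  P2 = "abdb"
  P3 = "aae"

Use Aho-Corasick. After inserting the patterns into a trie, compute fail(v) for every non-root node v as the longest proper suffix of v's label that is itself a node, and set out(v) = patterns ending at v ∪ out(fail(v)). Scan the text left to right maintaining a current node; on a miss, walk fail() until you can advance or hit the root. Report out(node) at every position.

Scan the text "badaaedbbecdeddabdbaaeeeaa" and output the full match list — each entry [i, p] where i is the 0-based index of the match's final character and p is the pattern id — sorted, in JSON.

Build automaton:
Trie nodes:
  0='ε' goto a→10 d→1 e→5
  1='d' goto a→2
  2='da' goto a→3
  3='daa' goto e→4
  4='daae' goto ·  ←P0
  5='e' goto e→6
  6='ee' goto a→7
  7='eea' goto a→8
  8='eeaa' goto b→9
  9='eeaab' goto ·  ←P1
  10='a' goto a→14 b→11
  11='ab' goto d→12
  12='abd' goto b→13
  13='abdb' goto ·  ←P2
  14='aa' goto e→15
  15='aae' goto ·  ←P3

BFS fail/out derivation:
  n1('d'): parent n0 fail=0; on 'd' 0 → fail=0;  out ∅∪∅=∅
  n5('e'): parent n0 fail=0; on 'e' 0 → fail=0;  out ∅∪∅=∅
  n10('a'): parent n0 fail=0; on 'a' 0 → fail=0;  out ∅∪∅=∅
  n2('da'): parent n1 fail=0; on 'a' 0 → fail=10;  out ∅∪∅=∅
  n6('ee'): parent n5 fail=0; on 'e' 0 → fail=5;  out ∅∪∅=∅
  n11('ab'): parent n10 fail=0; on 'b' 0 → fail=0;  out ∅∪∅=∅
  n14('aa'): parent n10 fail=0; on 'a' 0 → fail=10;  out ∅∪∅=∅
  n3('daa'): parent n2 fail=10; on 'a' 10 → fail=14;  out ∅∪∅=∅
  n7('eea'): parent n6 fail=5; on 'a' 5→0 → fail=10;  out ∅∪∅=∅
  n12('abd'): parent n11 fail=0; on 'd' 0 → fail=1;  out ∅∪∅=∅
  n15('aae'): parent n14 fail=10; on 'e' 10→0 → fail=5;  out {3}∪∅={3}
  n4('daae'): parent n3 fail=14; on 'e' 14 → fail=15;  out {0}∪{3}={0,3}
  n8('eeaa'): parent n7 fail=10; on 'a' 10 → fail=14;  out ∅∪∅=∅
  n13('abdb'): parent n12 fail=1; on 'b' 1→0 → fail=0;  out {2}∪∅={2}
  n9('eeaab'): parent n8 fail=14; on 'b' 14→10 → fail=11;  out {1}∪∅={1}

Scan:
pos 0 'b': at 0
pos 1 'a': at 10
pos 2 'd': at 1 (fail-walked)
pos 3 'a': at 2
pos 4 'a': at 3
pos 5 'e': at 4  ** P0@[2:5],P3@[3:5]
pos 6 'd': at 1 (fail-walked)
pos 7 'b': at 0 (fail-walked)
pos 8 'b': at 0
pos 9 'e': at 5
pos 10 'c': at 0 (fail-walked)
pos 11 'd': at 1
pos 12 'e': at 5 (fail-walked)
pos 13 'd': at 1 (fail-walked)
pos 14 'd': at 1 (fail-walked)
pos 15 'a': at 2
pos 16 'b': at 11 (fail-walked)
pos 17 'd': at 12
pos 18 'b': at 13  ** P2@[15:18]
pos 19 'a': at 10 (fail-walked)
pos 20 'a': at 14
pos 21 'e': at 15  ** P3@[19:21]
pos 22 'e': at 6 (fail-walked)
pos 23 'e': at 6 (fail-walked)
pos 24 'a': at 7
pos 25 'a': at 8

Matches: [[5,0],[5,3],[18,2],[21,3]]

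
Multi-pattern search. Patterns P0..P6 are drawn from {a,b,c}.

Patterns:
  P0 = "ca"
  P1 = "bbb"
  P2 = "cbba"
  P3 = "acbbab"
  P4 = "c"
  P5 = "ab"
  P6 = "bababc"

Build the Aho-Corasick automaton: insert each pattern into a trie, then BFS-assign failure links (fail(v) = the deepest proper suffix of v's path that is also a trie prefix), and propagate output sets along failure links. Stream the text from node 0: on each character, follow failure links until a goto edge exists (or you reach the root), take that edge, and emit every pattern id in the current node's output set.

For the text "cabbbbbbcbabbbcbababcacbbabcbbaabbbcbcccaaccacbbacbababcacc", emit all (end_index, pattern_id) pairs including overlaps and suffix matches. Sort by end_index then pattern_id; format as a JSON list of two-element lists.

Construct AC machine:
Trie nodes:
  0='ε' goto a→9 b→3 c→1
  1='c' goto a→2 b→6  [P4 ends]
  2='ca' goto ·  [P0 ends]
  3='b' goto a→16 b→4
  4='bb' goto b→5
  5='bbb' goto ·  [P1 ends]
  6='cb' goto b→7
  7='cbb' goto a→8
  8='cbba' goto ·  [P2 ends]
  9='a' goto b→15 c→10
  10='ac' goto b→11
  11='acb' goto b→12
  12='acbb' goto a→13
  13='acbba' goto b→14
  14='acbbab' goto ·  [P3 ends]
  15='ab' goto ·  [P5 ends]
  16='ba' goto b→17
  17='bab' goto a→18
  18='baba' goto b→19
  19='babab' goto c→20
  20='bababc' goto ·  [P6 ends]

BFS fail/out derivation:
  fail(1) 'c': from fail(0)=0 chase 'c': 0 ⇒ 0;  out={4}∪out(0)={4}
  fail(3) 'b': from fail(0)=0 chase 'b': 0 ⇒ 0;  out=∅∪out(0)=∅
  fail(9) 'a': from fail(0)=0 chase 'a': 0 ⇒ 0;  out=∅∪out(0)=∅
  fail(2) 'ca': from fail(1)=0 chase 'a': 0 ⇒ 9;  out={0}∪out(9)={0}
  fail(4) 'bb': from fail(3)=0 chase 'b': 0 ⇒ 3;  out=∅∪out(3)=∅
  fail(6) 'cb': from fail(1)=0 chase 'b': 0 ⇒ 3;  out=∅∪out(3)=∅
  fail(10) 'ac': from fail(9)=0 chase 'c': 0 ⇒ 1;  out=∅∪out(1)={4}
  fail(15) 'ab': from fail(9)=0 chase 'b': 0 ⇒ 3;  out={5}∪out(3)={5}
  fail(16) 'ba': from fail(3)=0 chase 'a': 0 ⇒ 9;  out=∅∪out(9)=∅
  fail(5) 'bbb': from fail(4)=3 chase 'b': 3 ⇒ 4;  out={1}∪out(4)={1}
  fail(7) 'cbb': from fail(6)=3 chase 'b': 3 ⇒ 4;  out=∅∪out(4)=∅
  fail(11) 'acb': from fail(10)=1 chase 'b': 1 ⇒ 6;  out=∅∪out(6)=∅
  fail(17) 'bab': from fail(16)=9 chase 'b': 9 ⇒ 15;  out=∅∪out(15)={5}
  fail(8) 'cbba': from fail(7)=4 chase 'a': 4→3 ⇒ 16;  out={2}∪out(16)={2}
  fail(12) 'acbb': from fail(11)=6 chase 'b': 6 ⇒ 7;  out=∅∪out(7)=∅
  fail(18) 'baba': from fail(17)=15 chase 'a': 15→3 ⇒ 16;  out=∅∪out(16)=∅
  fail(13) 'acbba': from fail(12)=7 chase 'a': 7 ⇒ 8;  out=∅∪out(8)={2}
  fail(19) 'babab': from fail(18)=16 chase 'b': 16 ⇒ 17;  out=∅∪out(17)={5}
  fail(14) 'acbbab': from fail(13)=8 chase 'b': 8→16 ⇒ 17;  out={3}∪out(17)={3,5}
  fail(20) 'bababc': from fail(19)=17 chase 'c': 17→15→3→0 ⇒ 1;  out={6}∪out(1)={4,6}

Text stream:
pos 0 'c': at 1  → match P4@[0:0]
pos 1 'a': at 2  → match P0@[0:1]
pos 2 'b': at 15 (via fail)  → match P5@[1:2]
pos 3 'b': at 4 (via fail)
pos 4 'b': at 5  → match P1@[2:4]
pos 5 'b': at 5 (via fail)  → match P1@[3:5]
pos 6 'b': at 5 (via fail)  → match P1@[4:6]
pos 7 'b': at 5 (via fail)  → match P1@[5:7]
pos 8 'c': at 1 (via fail)  → match P4@[8:8]
pos 9 'b': at 6
pos 10 'a': at 16 (via fail)
pos 11 'b': at 17  → match P5@[10:11]
pos 12 'b': at 4 (via fail)
pos 13 'b': at 5  → match P1@[11:13]
pos 14 'c': at 1 (via fail)  → match P4@[14:14]
pos 15 'b': at 6
pos 16 'a': at 16 (via fail)
pos 17 'b': at 17  → match P5@[16:17]
pos 18 'a': at 18
pos 19 'b': at 19  → match P5@[18:19]
pos 20 'c': at 20  → match P4@[20:20],P6@[15:20]
pos 21 'a': at 2 (via fail)  → match P0@[20:21]
pos 22 'c': at 10 (via fail)  → match P4@[22:22]
pos 23 'b': at 11
pos 24 'b': at 12
pos 25 'a': at 13  → match P2@[22:25]
pos 26 'b': at 14  → match P3@[21:26],P5@[25:26]
pos 27 'c': at 1 (via fail)  → match P4@[27:27]
pos 28 'b': at 6
pos 29 'b': at 7
pos 30 'a': at 8  → match P2@[27:30]
pos 31 'a': at 9 (via fail)
pos 32 'b': at 15  → match P5@[31:32]
pos 33 'b': at 4 (via fail)
pos 34 'b': at 5  → match P1@[32:34]
pos 35 'c': at 1 (via fail)  → match P4@[35:35]
pos 36 'b': at 6
pos 37 'c': at 1 (via fail)  → match P4@[37:37]
pos 38 'c': at 1 (via fail)  → match P4@[38:38]
pos 39 'c': at 1 (via fail)  → match P4@[39:39]
pos 40 'a': at 2  → match P0@[39:40]
pos 41 'a': at 9 (via fail)
pos 42 'c': at 10  → match P4@[42:42]
pos 43 'c': at 1 (via fail)  → match P4@[43:43]
pos 44 'a': at 2  → match P0@[43:44]
pos 45 'c': at 10 (via fail)  → match P4@[45:45]
pos 46 'b': at 11
pos 47 'b': at 12
pos 48 'a': at 13  → match P2@[45:48]
pos 49 'c': at 10 (via fail)  → match P4@[49:49]
pos 50 'b': at 11
pos 51 'a': at 16 (via fail)
pos 52 'b': at 17  → match P5@[51:52]
pos 53 'a': at 18
pos 54 'b': at 19  → match P5@[53:54]
pos 55 'c': at 20  → match P4@[55:55],P6@[50:55]
pos 56 'a': at 2 (via fail)  → match P0@[55:56]
pos 57 'c': at 10 (via fail)  → match P4@[57:57]
pos 58 'c': at 1 (via fail)  → match P4@[58:58]

All matches (sorted): [[0,4],[1,0],[2,5],[4,1],[5,1],[6,1],[7,1],[8,4],[11,5],[13,1],[14,4],[17,5],[19,5],[20,4],[20,6],[21,0],[22,4],[25,2],[26,3],[26,5],[27,4],[30,2],[32,5],[34,1],[35,4],[37,4],[38,4],[39,4],[40,0],[42,4],[43,4],[44,0],[45,4],[48,2],[49,4],[52,5],[54,5],[55,4],[55,6],[56,0],[57,4],[58,4]]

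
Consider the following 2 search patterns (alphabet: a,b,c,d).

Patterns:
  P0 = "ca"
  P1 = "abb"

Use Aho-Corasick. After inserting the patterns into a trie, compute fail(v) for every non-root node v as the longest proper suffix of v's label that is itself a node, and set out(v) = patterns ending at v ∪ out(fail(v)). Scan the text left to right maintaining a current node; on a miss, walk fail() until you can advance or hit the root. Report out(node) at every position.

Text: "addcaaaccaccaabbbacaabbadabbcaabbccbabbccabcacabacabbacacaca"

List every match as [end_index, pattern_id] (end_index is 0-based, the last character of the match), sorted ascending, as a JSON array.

Build automaton:
Trie nodes:
  n0 'ε': a→3 c→1
  n1 'c': a→2
  n2 'ca': ·  ←P0
  n3 'a': b→4
  n4 'ab': b→5
  n5 'abb': ·  ←P1

Failure links (BFS by depth):
  fail(1) 'c': from fail(0)=0 chase 'c': 0 ⇒ 0;  out=∅∪out(0)=∅
  fail(3) 'a': from fail(0)=0 chase 'a': 0 ⇒ 0;  out=∅∪out(0)=∅
  fail(2) 'ca': from fail(1)=0 chase 'a': 0 ⇒ 3;  out={0}∪out(3)={0}
  fail(4) 'ab': from fail(3)=0 chase 'b': 0 ⇒ 0;  out=∅∪out(0)=∅
  fail(5) 'abb': from fail(4)=0 chase 'b': 0 ⇒ 0;  out={1}∪out(0)={1}

Run:
pos 0 'a': at 3
pos 1 'd': at 0 (fail-walked)
pos 2 'd': at 0
pos 3 'c': at 1
pos 4 'a': at 2  emit P0@[3:4]
pos 5 'a': at 3 (fail-walked)
pos 6 'a': at 3 (fail-walked)
pos 7 'c': at 1 (fail-walked)
pos 8 'c': at 1 (fail-walked)
pos 9 'a': at 2  emit P0@[8:9]
pos 10 'c': at 1 (fail-walked)
pos 11 'c': at 1 (fail-walked)
pos 12 'a': at 2  emit P0@[11:12]
pos 13 'a': at 3 (fail-walked)
pos 14 'b': at 4
pos 15 'b': at 5  emit P1@[13:15]
pos 16 'b': at 0 (fail-walked)
pos 17 'a': at 3
pos 18 'c': at 1 (fail-walked)
pos 19 'a': at 2  emit P0@[18:19]
pos 20 'a': at 3 (fail-walked)
pos 21 'b': at 4
pos 22 'b': at 5  emit P1@[20:22]
pos 23 'a': at 3 (fail-walked)
pos 24 'd': at 0 (fail-walked)
pos 25 'a': at 3
pos 26 'b': at 4
pos 27 'b': at 5  emit P1@[25:27]
pos 28 'c': at 1 (fail-walked)
pos 29 'a': at 2  emit P0@[28:29]
pos 30 'a': at 3 (fail-walked)
pos 31 'b': at 4
pos 32 'b': at 5  emit P1@[30:32]
pos 33 'c': at 1 (fail-walked)
pos 34 'c': at 1 (fail-walked)
pos 35 'b': at 0 (fail-walked)
pos 36 'a': at 3
pos 37 'b': at 4
pos 38 'b': at 5  emit P1@[36:38]
pos 39 'c': at 1 (fail-walked)
pos 40 'c': at 1 (fail-walked)
pos 41 'a': at 2  emit P0@[40:41]
pos 42 'b': at 4 (fail-walked)
pos 43 'c': at 1 (fail-walked)
pos 44 'a': at 2  emit P0@[43:44]
pos 45 'c': at 1 (fail-walked)
pos 46 'a': at 2  emit P0@[45:46]
pos 47 'b': at 4 (fail-walked)
pos 48 'a': at 3 (fail-walked)
pos 49 'c': at 1 (fail-walked)
pos 50 'a': at 2  emit P0@[49:50]
pos 51 'b': at 4 (fail-walked)
pos 52 'b': at 5  emit P1@[50:52]
pos 53 'a': at 3 (fail-walked)
pos 54 'c': at 1 (fail-walked)
pos 55 'a': at 2  emit P0@[54:55]
pos 56 'c': at 1 (fail-walked)
pos 57 'a': at 2  emit P0@[56:57]
pos 58 'c': at 1 (fail-walked)
pos 59 'a': at 2  emit P0@[58:59]

Matches: [[4,0],[9,0],[12,0],[15,1],[19,0],[22,1],[27,1],[29,0],[32,1],[38,1],[41,0],[44,0],[46,0],[50,0],[52,1],[55,0],[57,0],[59,0]]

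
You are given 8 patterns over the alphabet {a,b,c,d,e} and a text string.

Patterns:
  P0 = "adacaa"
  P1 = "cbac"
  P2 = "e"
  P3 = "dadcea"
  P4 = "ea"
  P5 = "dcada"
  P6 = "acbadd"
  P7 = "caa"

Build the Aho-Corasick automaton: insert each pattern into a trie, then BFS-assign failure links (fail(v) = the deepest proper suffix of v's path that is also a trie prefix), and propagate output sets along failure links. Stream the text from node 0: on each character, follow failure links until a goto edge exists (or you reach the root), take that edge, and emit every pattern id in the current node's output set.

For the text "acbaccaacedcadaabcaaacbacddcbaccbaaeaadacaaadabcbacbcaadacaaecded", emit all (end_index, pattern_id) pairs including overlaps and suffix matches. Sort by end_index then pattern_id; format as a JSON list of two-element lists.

Construct AC machine:
Trie nodes:
  n0 'ε': a→1 c→7 d→12 e→11
  n1 'a': c→23 d→2
  n2 'ad': a→3
  n3 'ada': c→4
  n4 'adac': a→5
  n5 'adaca': a→6
  n6 'adacaa': ·  [P0 ends]
  n7 'c': a→28 b→8
  n8 'cb': a→9
  n9 'cba': c→10
  n10 'cbac': ·  [P1 ends]
  n11 'e': a→18  [P2 ends]
  n12 'd': a→13 c→19
  n13 'da': d→14
  n14 'dad': c→15
  n15 'dadc': e→16
  n16 'dadce': a→17
  n17 'dadcea': ·  [P3 ends]
  n18 'ea': ·  [P4 ends]
  n19 'dc': a→20
  n20 'dca': d→21
  n21 'dcad': a→22
  n22 'dcada': ·  [P5 ends]
  n23 'ac': b→24
  n24 'acb': a→25
  n25 'acba': d→26
  n26 'acbad': d→27
  n27 'acbadd': ·  [P6 ends]
  n28 'ca': a→29
  n29 'caa': ·  [P7 ends]

Failure links (BFS by depth):
  n1('a'): parent n0 fail=0; on 'a' 0 → fail=0;  out ∅∪∅=∅
  n7('c'): parent n0 fail=0; on 'c' 0 → fail=0;  out ∅∪∅=∅
  n11('e'): parent n0 fail=0; on 'e' 0 → fail=0;  out {2}∪∅={2}
  n12('d'): parent n0 fail=0; on 'd' 0 → fail=0;  out ∅∪∅=∅
  n2('ad'): parent n1 fail=0; on 'd' 0 → fail=12;  out ∅∪∅=∅
  n8('cb'): parent n7 fail=0; on 'b' 0 → fail=0;  out ∅∪∅=∅
  n13('da'): parent n12 fail=0; on 'a' 0 → fail=1;  out ∅∪∅=∅
  n18('ea'): parent n11 fail=0; on 'a' 0 → fail=1;  out {4}∪∅={4}
  n19('dc'): parent n12 fail=0; on 'c' 0 → fail=7;  out ∅∪∅=∅
  n23('ac'): parent n1 fail=0; on 'c' 0 → fail=7;  out ∅∪∅=∅
  n28('ca'): parent n7 fail=0; on 'a' 0 → fail=1;  out ∅∪∅=∅
  n3('ada'): parent n2 fail=12; on 'a' 12 → fail=13;  out ∅∪∅=∅
  n9('cba'): parent n8 fail=0; on 'a' 0 → fail=1;  out ∅∪∅=∅
  n14('dad'): parent n13 fail=1; on 'd' 1 → fail=2;  out ∅∪∅=∅
  n20('dca'): parent n19 fail=7; on 'a' 7 → fail=28;  out ∅∪∅=∅
  n24('acb'): parent n23 fail=7; on 'b' 7 → fail=8;  out ∅∪∅=∅
  n29('caa'): parent n28 fail=1; on 'a' 1→0 → fail=1;  out {7}∪∅={7}
  n4('adac'): parent n3 fail=13; on 'c' 13→1 → fail=23;  out ∅∪∅=∅
  n10('cbac'): parent n9 fail=1; on 'c' 1 → fail=23;  out {1}∪∅={1}
  n15('dadc'): parent n14 fail=2; on 'c' 2→12 → fail=19;  out ∅∪∅=∅
  n21('dcad'): parent n20 fail=28; on 'd' 28→1 → fail=2;  out ∅∪∅=∅
  n25('acba'): parent n24 fail=8; on 'a' 8 → fail=9;  out ∅∪∅=∅
  n5('adaca'): parent n4 fail=23; on 'a' 23→7 → fail=28;  out ∅∪∅=∅
  n16('dadce'): parent n15 fail=19; on 'e' 19→7→0 → fail=11;  out ∅∪{2}={2}
  n22('dcada'): parent n21 fail=2; on 'a' 2 → fail=3;  out {5}∪∅={5}
  n26('acbad'): parent n25 fail=9; on 'd' 9→1 → fail=2;  out ∅∪∅=∅
  n6('adacaa'): parent n5 fail=28; on 'a' 28 → fail=29;  out {0}∪{7}={0,7}
  n17('dadcea'): parent n16 fail=11; on 'a' 11 → fail=18;  out {3}∪{4}={3,4}
  n27('acbadd'): parent n26 fail=2; on 'd' 2→12→0 → fail=12;  out {6}∪∅={6}

Run:
pos 0 'a': at 1
pos 1 'c': at 23
pos 2 'b': at 24
pos 3 'a': at 25
pos 4 'c': at 10 (via fail)  → match P1@[1:4]
pos 5 'c': at 7 (via fail)
pos 6 'a': at 28
pos 7 'a': at 29  → match P7@[5:7]
pos 8 'c': at 23 (via fail)
pos 9 'e': at 11 (via fail)  → match P2@[9:9]
pos 10 'd': at 12 (via fail)
pos 11 'c': at 19
pos 12 'a': at 20
pos 13 'd': at 21
pos 14 'a': at 22  → match P5@[10:14]
pos 15 'a': at 1 (via fail)
pos 16 'b': at 0 (via fail)
pos 17 'c': at 7
pos 18 'a': at 28
pos 19 'a': at 29  → match P7@[17:19]
pos 20 'a': at 1 (via fail)
pos 21 'c': at 23
pos 22 'b': at 24
pos 23 'a': at 25
pos 24 'c': at 10 (via fail)  → match P1@[21:24]
pos 25 'd': at 12 (via fail)
pos 26 'd': at 12 (via fail)
pos 27 'c': at 19
pos 28 'b': at 8 (via fail)
pos 29 'a': at 9
pos 30 'c': at 10  → match P1@[27:30]
pos 31 'c': at 7 (via fail)
pos 32 'b': at 8
pos 33 'a': at 9
pos 34 'a': at 1 (via fail)
pos 35 'e': at 11 (via fail)  → match P2@[35:35]
pos 36 'a': at 18  → match P4@[35:36]
pos 37 'a': at 1 (via fail)
pos 38 'd': at 2
pos 39 'a': at 3
pos 40 'c': at 4
pos 41 'a': at 5
pos 42 'a': at 6  → match P0@[37:42],P7@[40:42]
pos 43 'a': at 1 (via fail)
pos 44 'd': at 2
pos 45 'a': at 3
pos 46 'b': at 0 (via fail)
pos 47 'c': at 7
pos 48 'b': at 8
pos 49 'a': at 9
pos 50 'c': at 10  → match P1@[47:50]
pos 51 'b': at 24 (via fail)
pos 52 'c': at 7 (via fail)
pos 53 'a': at 28
pos 54 'a': at 29  → match P7@[52:54]
pos 55 'd': at 2 (via fail)
pos 56 'a': at 3
pos 57 'c': at 4
pos 58 'a': at 5
pos 59 'a': at 6  → match P0@[54:59],P7@[57:59]
pos 60 'e': at 11 (via fail)  → match P2@[60:60]
pos 61 'c': at 7 (via fail)
pos 62 'd': at 12 (via fail)
pos 63 'e': at 11 (via fail)  → match P2@[63:63]
pos 64 'd': at 12 (via fail)

Result: [[4,1],[7,7],[9,2],[14,5],[19,7],[24,1],[30,1],[35,2],[36,4],[42,0],[42,7],[50,1],[54,7],[59,0],[59,7],[60,2],[63,2]]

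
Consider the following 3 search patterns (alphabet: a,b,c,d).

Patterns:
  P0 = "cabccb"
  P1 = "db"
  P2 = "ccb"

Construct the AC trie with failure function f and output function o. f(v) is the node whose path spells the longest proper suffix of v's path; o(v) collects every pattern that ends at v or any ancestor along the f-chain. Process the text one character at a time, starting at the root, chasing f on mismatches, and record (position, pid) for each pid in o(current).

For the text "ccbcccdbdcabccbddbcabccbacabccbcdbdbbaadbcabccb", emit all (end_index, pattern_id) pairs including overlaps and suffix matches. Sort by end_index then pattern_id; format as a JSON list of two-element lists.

Build automaton:
Trie nodes:
  n0 'ε': c→1 d→7
  n1 'c': a→2 c→9
  n2 'ca': b→3
  n3 'cab': c→4
  n4 'cabc': c→5
  n5 'cabcc': b→6
  n6 'cabccb': ·  [P0 ends]
  n7 'd': b→8
  n8 'db': ·  [P1 ends]
  n9 'cc': b→10
  n10 'ccb': ·  [P2 ends]

Failure links (BFS by depth):
  fail(1) 'c': from fail(0)=0 chase 'c': 0 ⇒ 0;  out=∅∪out(0)=∅
  fail(7) 'd': from fail(0)=0 chase 'd': 0 ⇒ 0;  out=∅∪out(0)=∅
  fail(2) 'ca': from fail(1)=0 chase 'a': 0 ⇒ 0;  out=∅∪out(0)=∅
  fail(8) 'db': from fail(7)=0 chase 'b': 0 ⇒ 0;  out={1}∪out(0)={1}
  fail(9) 'cc': from fail(1)=0 chase 'c': 0 ⇒ 1;  out=∅∪out(1)=∅
  fail(3) 'cab': from fail(2)=0 chase 'b': 0 ⇒ 0;  out=∅∪out(0)=∅
  fail(10) 'ccb': from fail(9)=1 chase 'b': 1→0 ⇒ 0;  out={2}∪out(0)={2}
  fail(4) 'cabc': from fail(3)=0 chase 'c': 0 ⇒ 1;  out=∅∪out(1)=∅
  fail(5) 'cabcc': from fail(4)=1 chase 'c': 1 ⇒ 9;  out=∅∪out(9)=∅
  fail(6) 'cabccb': from fail(5)=9 chase 'b': 9 ⇒ 10;  out={0}∪out(10)={0,2}

Text stream:
[0] read 'c'  n0⇒n1
[1] read 'c'  n1⇒n9
[2] read 'b'  n9⇒n10  emit P2@[0:2]
[3] read 'c'  n10⇒n1 (via fail)
[4] read 'c'  n1⇒n9
[5] read 'c'  n9⇒n9 (via fail)
[6] read 'd'  n9⇒n7 (via fail)
[7] read 'b'  n7⇒n8  emit P1@[6:7]
[8] read 'd'  n8⇒n7 (via fail)
[9] read 'c'  n7⇒n1 (via fail)
[10] read 'a'  n1⇒n2
[11] read 'b'  n2⇒n3
[12] read 'c'  n3⇒n4
[13] read 'c'  n4⇒n5
[14] read 'b'  n5⇒n6  emit P0@[9:14],P2@[12:14]
[15] read 'd'  n6⇒n7 (via fail)
[16] read 'd'  n7⇒n7 (via fail)
[17] read 'b'  n7⇒n8  emit P1@[16:17]
[18] read 'c'  n8⇒n1 (via fail)
[19] read 'a'  n1⇒n2
[20] read 'b'  n2⇒n3
[21] read 'c'  n3⇒n4
[22] read 'c'  n4⇒n5
[23] read 'b'  n5⇒n6  emit P0@[18:23],P2@[21:23]
[24] read 'a'  n6⇒n0 (via fail)
[25] read 'c'  n0⇒n1
[26] read 'a'  n1⇒n2
[27] read 'b'  n2⇒n3
[28] read 'c'  n3⇒n4
[29] read 'c'  n4⇒n5
[30] read 'b'  n5⇒n6  emit P0@[25:30],P2@[28:30]
[31] read 'c'  n6⇒n1 (via fail)
[32] read 'd'  n1⇒n7 (via fail)
[33] read 'b'  n7⇒n8  emit P1@[32:33]
[34] read 'd'  n8⇒n7 (via fail)
[35] read 'b'  n7⇒n8  emit P1@[34:35]
[36] read 'b'  n8⇒n0 (via fail)
[37] read 'a'  n0⇒n0
[38] read 'a'  n0⇒n0
[39] read 'd'  n0⇒n7
[40] read 'b'  n7⇒n8  emit P1@[39:40]
[41] read 'c'  n8⇒n1 (via fail)
[42] read 'a'  n1⇒n2
[43] read 'b'  n2⇒n3
[44] read 'c'  n3⇒n4
[45] read 'c'  n4⇒n5
[46] read 'b'  n5⇒n6  emit P0@[41:46],P2@[44:46]

Result: [[2,2],[7,1],[14,0],[14,2],[17,1],[23,0],[23,2],[30,0],[30,2],[33,1],[35,1],[40,1],[46,0],[46,2]]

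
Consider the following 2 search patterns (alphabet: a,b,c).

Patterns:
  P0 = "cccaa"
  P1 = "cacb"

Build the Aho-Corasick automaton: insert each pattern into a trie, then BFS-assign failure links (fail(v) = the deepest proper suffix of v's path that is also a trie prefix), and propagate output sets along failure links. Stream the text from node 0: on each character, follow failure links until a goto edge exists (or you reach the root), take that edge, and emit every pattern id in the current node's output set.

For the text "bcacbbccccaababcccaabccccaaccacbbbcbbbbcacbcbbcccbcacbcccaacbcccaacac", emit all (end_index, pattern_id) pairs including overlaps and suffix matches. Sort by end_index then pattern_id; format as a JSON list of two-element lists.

Build automaton:
Trie nodes:
  0='ε' goto c→1
  1='c' goto a→6 c→2
  2='cc' goto c→3
  3='ccc' goto a→4
  4='ccca' goto a→5
  5='cccaa' goto ·  [P0 ends]
  6='ca' goto c→7
  7='cac' goto b→8
  8='cacb' goto ·  [P1 ends]

Failure links (BFS by depth):
  n1('c'): parent n0 fail=0; on 'c' 0 → fail=0;  out ∅∪∅=∅
  n2('cc'): parent n1 fail=0; on 'c' 0 → fail=1;  out ∅∪∅=∅
  n6('ca'): parent n1 fail=0; on 'a' 0 → fail=0;  out ∅∪∅=∅
  n3('ccc'): parent n2 fail=1; on 'c' 1 → fail=2;  out ∅∪∅=∅
  n7('cac'): parent n6 fail=0; on 'c' 0 → fail=1;  out ∅∪∅=∅
  n4('ccca'): parent n3 fail=2; on 'a' 2→1 → fail=6;  out ∅∪∅=∅
  n8('cacb'): parent n7 fail=1; on 'b' 1→0 → fail=0;  out {1}∪∅={1}
  n5('cccaa'): parent n4 fail=6; on 'a' 6→0 → fail=0;  out {0}∪∅={0}

Text stream:
[0] read 'b'  n0⇒n0
[1] read 'c'  n0⇒n1
[2] read 'a'  n1⇒n6
[3] read 'c'  n6⇒n7
[4] read 'b'  n7⇒n8  ** P1@[1:4]
[5] read 'b'  n8⇒n0 (fail-walked)
[6] read 'c'  n0⇒n1
[7] read 'c'  n1⇒n2
[8] read 'c'  n2⇒n3
[9] read 'c'  n3⇒n3 (fail-walked)
[10] read 'a'  n3⇒n4
[11] read 'a'  n4⇒n5  ** P0@[7:11]
[12] read 'b'  n5⇒n0 (fail-walked)
[13] read 'a'  n0⇒n0
[14] read 'b'  n0⇒n0
[15] read 'c'  n0⇒n1
[16] read 'c'  n1⇒n2
[17] read 'c'  n2⇒n3
[18] read 'a'  n3⇒n4
[19] read 'a'  n4⇒n5  ** P0@[15:19]
[20] read 'b'  n5⇒n0 (fail-walked)
[21] read 'c'  n0⇒n1
[22] read 'c'  n1⇒n2
[23] read 'c'  n2⇒n3
[24] read 'c'  n3⇒n3 (fail-walked)
[25] read 'a'  n3⇒n4
[26] read 'a'  n4⇒n5  ** P0@[22:26]
[27] read 'c'  n5⇒n1 (fail-walked)
[28] read 'c'  n1⇒n2
[29] read 'a'  n2⇒n6 (fail-walked)
[30] read 'c'  n6⇒n7
[31] read 'b'  n7⇒n8  ** P1@[28:31]
[32] read 'b'  n8⇒n0 (fail-walked)
[33] read 'b'  n0⇒n0
[34] read 'c'  n0⇒n1
[35] read 'b'  n1⇒n0 (fail-walked)
[36] read 'b'  n0⇒n0
[37] read 'b'  n0⇒n0
[38] read 'b'  n0⇒n0
[39] read 'c'  n0⇒n1
[40] read 'a'  n1⇒n6
[41] read 'c'  n6⇒n7
[42] read 'b'  n7⇒n8  ** P1@[39:42]
[43] read 'c'  n8⇒n1 (fail-walked)
[44] read 'b'  n1⇒n0 (fail-walked)
[45] read 'b'  n0⇒n0
[46] read 'c'  n0⇒n1
[47] read 'c'  n1⇒n2
[48] read 'c'  n2⇒n3
[49] read 'b'  n3⇒n0 (fail-walked)
[50] read 'c'  n0⇒n1
[51] read 'a'  n1⇒n6
[52] read 'c'  n6⇒n7
[53] read 'b'  n7⇒n8  ** P1@[50:53]
[54] read 'c'  n8⇒n1 (fail-walked)
[55] read 'c'  n1⇒n2
[56] read 'c'  n2⇒n3
[57] read 'a'  n3⇒n4
[58] read 'a'  n4⇒n5  ** P0@[54:58]
[59] read 'c'  n5⇒n1 (fail-walked)
[60] read 'b'  n1⇒n0 (fail-walked)
[61] read 'c'  n0⇒n1
[62] read 'c'  n1⇒n2
[63] read 'c'  n2⇒n3
[64] read 'a'  n3⇒n4
[65] read 'a'  n4⇒n5  ** P0@[61:65]
[66] read 'c'  n5⇒n1 (fail-walked)
[67] read 'a'  n1⇒n6
[68] read 'c'  n6⇒n7

Matches: [[4,1],[11,0],[19,0],[26,0],[31,1],[42,1],[53,1],[58,0],[65,0]]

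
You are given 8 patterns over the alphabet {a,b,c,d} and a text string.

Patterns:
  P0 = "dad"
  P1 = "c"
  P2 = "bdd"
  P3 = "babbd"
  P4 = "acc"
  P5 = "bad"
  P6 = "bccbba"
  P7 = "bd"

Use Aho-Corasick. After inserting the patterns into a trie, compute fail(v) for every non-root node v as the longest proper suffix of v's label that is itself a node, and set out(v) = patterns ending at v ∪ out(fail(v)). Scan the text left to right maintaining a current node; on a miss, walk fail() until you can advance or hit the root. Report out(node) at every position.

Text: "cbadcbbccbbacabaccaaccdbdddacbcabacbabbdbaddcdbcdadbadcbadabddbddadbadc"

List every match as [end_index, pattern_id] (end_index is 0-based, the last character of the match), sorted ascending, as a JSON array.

Construct AC machine:
Trie (insert patterns):
  0='ε' goto a→12 b→5 c→4 d→1
  1='d' goto a→2
  2='da' goto d→3
  3='dad' goto ·  [P0 ends]
  4='c' goto ·  [P1 ends]
  5='b' goto a→8 c→16 d→6
  6='bd' goto d→7  [P7 ends]
  7='bdd' goto ·  [P2 ends]
  8='ba' goto b→9 d→15
  9='bab' goto b→10
  10='babb' goto d→11
  11='babbd' goto ·  [P3 ends]
  12='a' goto c→13
  13='ac' goto c→14
  14='acc' goto ·  [P4 ends]
  15='bad' goto ·  [P5 ends]
  16='bc' goto c→17
  17='bcc' goto b→18
  18='bccb' goto b→19
  19='bccbb' goto a→20
  20='bccbba' goto ·  [P6 ends]

BFS fail/out derivation:
  fail(1) 'd': from fail(0)=0 chase 'd': 0 ⇒ 0;  out=∅∪out(0)=∅
  fail(4) 'c': from fail(0)=0 chase 'c': 0 ⇒ 0;  out={1}∪out(0)={1}
  fail(5) 'b': from fail(0)=0 chase 'b': 0 ⇒ 0;  out=∅∪out(0)=∅
  fail(12) 'a': from fail(0)=0 chase 'a': 0 ⇒ 0;  out=∅∪out(0)=∅
  fail(2) 'da': from fail(1)=0 chase 'a': 0 ⇒ 12;  out=∅∪out(12)=∅
  fail(6) 'bd': from fail(5)=0 chase 'd': 0 ⇒ 1;  out={7}∪out(1)={7}
  fail(8) 'ba': from fail(5)=0 chase 'a': 0 ⇒ 12;  out=∅∪out(12)=∅
  fail(13) 'ac': from fail(12)=0 chase 'c': 0 ⇒ 4;  out=∅∪out(4)={1}
  fail(16) 'bc': from fail(5)=0 chase 'c': 0 ⇒ 4;  out=∅∪out(4)={1}
  fail(3) 'dad': from fail(2)=12 chase 'd': 12→0 ⇒ 1;  out={0}∪out(1)={0}
  fail(7) 'bdd': from fail(6)=1 chase 'd': 1→0 ⇒ 1;  out={2}∪out(1)={2}
  fail(9) 'bab': from fail(8)=12 chase 'b': 12→0 ⇒ 5;  out=∅∪out(5)=∅
  fail(14) 'acc': from fail(13)=4 chase 'c': 4→0 ⇒ 4;  out={4}∪out(4)={1,4}
  fail(15) 'bad': from fail(8)=12 chase 'd': 12→0 ⇒ 1;  out={5}∪out(1)={5}
  fail(17) 'bcc': from fail(16)=4 chase 'c': 4→0 ⇒ 4;  out=∅∪out(4)={1}
  fail(10) 'babb': from fail(9)=5 chase 'b': 5→0 ⇒ 5;  out=∅∪out(5)=∅
  fail(18) 'bccb': from fail(17)=4 chase 'b': 4→0 ⇒ 5;  out=∅∪out(5)=∅
  fail(11) 'babbd': from fail(10)=5 chase 'd': 5 ⇒ 6;  out={3}∪out(6)={3,7}
  fail(19) 'bccbb': from fail(18)=5 chase 'b': 5→0 ⇒ 5;  out=∅∪out(5)=∅
  fail(20) 'bccbba': from fail(19)=5 chase 'a': 5 ⇒ 8;  out={6}∪out(8)={6}

Run:
pos 0 'c': at 4  → match P1@[0:0]
pos 1 'b': at 5 (via fail)
pos 2 'a': at 8
pos 3 'd': at 15  → match P5@[1:3]
pos 4 'c': at 4 (via fail)  → match P1@[4:4]
pos 5 'b': at 5 (via fail)
pos 6 'b': at 5 (via fail)
pos 7 'c': at 16  → match P1@[7:7]
pos 8 'c': at 17  → match P1@[8:8]
pos 9 'b': at 18
pos 10 'b': at 19
pos 11 'a': at 20  → match P6@[6:11]
pos 12 'c': at 13 (via fail)  → match P1@[12:12]
pos 13 'a': at 12 (via fail)
pos 14 'b': at 5 (via fail)
pos 15 'a': at 8
pos 16 'c': at 13 (via fail)  → match P1@[16:16]
pos 17 'c': at 14  → match P1@[17:17],P4@[15:17]
pos 18 'a': at 12 (via fail)
pos 19 'a': at 12 (via fail)
pos 20 'c': at 13  → match P1@[20:20]
pos 21 'c': at 14  → match P1@[21:21],P4@[19:21]
pos 22 'd': at 1 (via fail)
pos 23 'b': at 5 (via fail)
pos 24 'd': at 6  → match P7@[23:24]
pos 25 'd': at 7  → match P2@[23:25]
pos 26 'd': at 1 (via fail)
pos 27 'a': at 2
pos 28 'c': at 13 (via fail)  → match P1@[28:28]
pos 29 'b': at 5 (via fail)
pos 30 'c': at 16  → match P1@[30:30]
pos 31 'a': at 12 (via fail)
pos 32 'b': at 5 (via fail)
pos 33 'a': at 8
pos 34 'c': at 13 (via fail)  → match P1@[34:34]
pos 35 'b': at 5 (via fail)
pos 36 'a': at 8
pos 37 'b': at 9
pos 38 'b': at 10
pos 39 'd': at 11  → match P3@[35:39],P7@[38:39]
pos 40 'b': at 5 (via fail)
pos 41 'a': at 8
pos 42 'd': at 15  → match P5@[40:42]
pos 43 'd': at 1 (via fail)
pos 44 'c': at 4 (via fail)  → match P1@[44:44]
pos 45 'd': at 1 (via fail)
pos 46 'b': at 5 (via fail)
pos 47 'c': at 16  → match P1@[47:47]
pos 48 'd': at 1 (via fail)
pos 49 'a': at 2
pos 50 'd': at 3  → match P0@[48:50]
pos 51 'b': at 5 (via fail)
pos 52 'a': at 8
pos 53 'd': at 15  → match P5@[51:53]
pos 54 'c': at 4 (via fail)  → match P1@[54:54]
pos 55 'b': at 5 (via fail)
pos 56 'a': at 8
pos 57 'd': at 15  → match P5@[55:57]
pos 58 'a': at 2 (via fail)
pos 59 'b': at 5 (via fail)
pos 60 'd': at 6  → match P7@[59:60]
pos 61 'd': at 7  → match P2@[59:61]
pos 62 'b': at 5 (via fail)
pos 63 'd': at 6  → match P7@[62:63]
pos 64 'd': at 7  → match P2@[62:64]
pos 65 'a': at 2 (via fail)
pos 66 'd': at 3  → match P0@[64:66]
pos 67 'b': at 5 (via fail)
pos 68 'a': at 8
pos 69 'd': at 15  → match P5@[67:69]
pos 70 'c': at 4 (via fail)  → match P1@[70:70]

Matches: [[0,1],[3,5],[4,1],[7,1],[8,1],[11,6],[12,1],[16,1],[17,1],[17,4],[20,1],[21,1],[21,4],[24,7],[25,2],[28,1],[30,1],[34,1],[39,3],[39,7],[42,5],[44,1],[47,1],[50,0],[53,5],[54,1],[57,5],[60,7],[61,2],[63,7],[64,2],[66,0],[69,5],[70,1]]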